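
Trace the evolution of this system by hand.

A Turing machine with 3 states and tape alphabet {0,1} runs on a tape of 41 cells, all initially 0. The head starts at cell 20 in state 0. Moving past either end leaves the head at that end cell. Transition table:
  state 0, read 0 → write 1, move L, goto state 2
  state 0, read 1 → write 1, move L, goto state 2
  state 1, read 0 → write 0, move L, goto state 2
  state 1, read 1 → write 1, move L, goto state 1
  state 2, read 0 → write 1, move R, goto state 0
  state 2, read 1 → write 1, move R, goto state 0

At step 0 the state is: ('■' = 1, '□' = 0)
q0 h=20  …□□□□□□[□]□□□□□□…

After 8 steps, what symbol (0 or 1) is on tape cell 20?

0) q0 h=20  …□□□□□□[□]□□□□□□…
1) q2 h=19  …□□□□□□[□]■□□□□□…
2) q0 h=20  …□□□□□■[■]□□□□□□…
3) q2 h=19  …□□□□□□[■]■□□□□□…
4) q0 h=20  …□□□□□■[■]□□□□□□…
5) q2 h=19  …□□□□□□[■]■□□□□□…
6) q0 h=20  …□□□□□■[■]□□□□□□…
7) q2 h=19  …□□□□□□[■]■□□□□□…
8) q0 h=20  …□□□□□■[■]□□□□□□…

1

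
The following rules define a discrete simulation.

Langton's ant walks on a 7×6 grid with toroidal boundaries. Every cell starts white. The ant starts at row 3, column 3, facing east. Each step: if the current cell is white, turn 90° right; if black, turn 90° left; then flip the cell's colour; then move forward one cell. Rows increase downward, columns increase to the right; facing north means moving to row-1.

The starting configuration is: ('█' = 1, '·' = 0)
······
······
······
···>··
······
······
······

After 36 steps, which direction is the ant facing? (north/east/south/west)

t=0: ······
······
······
···>··
······
······
······
t=1: ······
······
······
···█··
···v··
······
······
t=2: ······
······
······
···█··
··<█··
······
······
t=3: ······
······
······
··^█··
··██··
······
······
t=4: ······
······
······
··█>··
··██··
······
······
t=5: ······
······
···^··
··█···
··██··
······
······
t=6: ······
······
···█>·
··█···
··██··
······
······
t=7: ······
······
···██·
··█·v·
··██··
······
······
t=8: ······
······
···██·
··█<█·
··██··
······
······
t=9: ······
······
···^█·
··███·
··██··
······
······
t=10: ······
······
··<·█·
··███·
··██··
······
······
t=11: ······
··^···
··█·█·
··███·
··██··
······
······
t=12: ······
··█>··
··█·█·
··███·
··██··
······
······
t=13: ······
··██··
··█v█·
··███·
··██··
······
······
t=14: ······
··██··
··<██·
··███·
··██··
······
······
t=15: ······
··██··
···██·
··v██·
··██··
······
······
t=16: ······
··██··
···██·
···>█·
··██··
······
······
t=17: ······
··██··
···^█·
····█·
··██··
······
······
t=18: ······
··██··
··<·█·
····█·
··██··
······
······
t=19: ······
··^█··
··█·█·
····█·
··██··
······
······
t=20: ······
·<·█··
··█·█·
····█·
··██··
······
······
t=21: ·^····
·█·█··
··█·█·
····█·
··██··
······
······
t=22: ·█>···
·█·█··
··█·█·
····█·
··██··
······
······
t=23: ·██···
·█v█··
··█·█·
····█·
··██··
······
······
t=24: ·██···
·<██··
··█·█·
····█·
··██··
······
······
t=25: ·██···
··██··
·v█·█·
····█·
··██··
······
······
t=26: ·██···
··██··
<██·█·
····█·
··██··
······
······
t=27: ·██···
^·██··
███·█·
····█·
··██··
······
······
t=28: ·██···
█>██··
███·█·
····█·
··██··
······
······
t=29: ·██···
████··
█v█·█·
····█·
··██··
······
······
t=30: ·██···
████··
█·>·█·
····█·
··██··
······
······
t=31: ·██···
██^█··
█···█·
····█·
··██··
······
······
t=32: ·██···
█<·█··
█···█·
····█·
··██··
······
······
t=33: ·██···
█··█··
█v··█·
····█·
··██··
······
······
t=34: ·██···
█··█··
<█··█·
····█·
··██··
······
······
t=35: ·██···
█··█··
·█··█·
v···█·
··██··
······
······
t=36: ·██···
█··█··
·█··█·
█···█<
··██··
······
······

west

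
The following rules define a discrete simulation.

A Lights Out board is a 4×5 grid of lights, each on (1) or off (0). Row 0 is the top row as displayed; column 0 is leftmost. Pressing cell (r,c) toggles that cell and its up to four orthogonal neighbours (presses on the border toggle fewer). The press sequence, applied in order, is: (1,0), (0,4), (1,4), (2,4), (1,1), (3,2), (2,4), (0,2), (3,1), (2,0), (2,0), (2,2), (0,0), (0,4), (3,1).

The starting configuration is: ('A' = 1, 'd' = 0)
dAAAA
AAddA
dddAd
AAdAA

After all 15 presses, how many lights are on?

step 0: dAAAA
AAddA
dddAd
AAdAA
step 1: AAAAA
ddddA
AddAd
AAdAA
step 2: AAAdd
ddddd
AddAd
AAdAA
step 3: AAAdA
dddAA
AddAA
AAdAA
step 4: AAAdA
dddAd
Adddd
AAdAd
step 5: AdAdA
AAAAd
AAddd
AAdAd
step 6: AdAdA
AAAAd
AAAdd
AdAdd
step 7: AdAdA
AAAAA
AAAAA
AdAdA
step 8: AAdAA
AAdAA
AAAAA
AdAdA
step 9: AAdAA
AAdAA
AdAAA
dAddA
step 10: AAdAA
dAdAA
dAAAA
AAddA
step 11: AAdAA
AAdAA
AdAAA
dAddA
step 12: AAdAA
AAAAA
AAddA
dAAdA
step 13: dddAA
dAAAA
AAddA
dAAdA
step 14: ddddd
dAAAd
AAddA
dAAdA
step 15: ddddd
dAAAd
AdddA
AdddA

7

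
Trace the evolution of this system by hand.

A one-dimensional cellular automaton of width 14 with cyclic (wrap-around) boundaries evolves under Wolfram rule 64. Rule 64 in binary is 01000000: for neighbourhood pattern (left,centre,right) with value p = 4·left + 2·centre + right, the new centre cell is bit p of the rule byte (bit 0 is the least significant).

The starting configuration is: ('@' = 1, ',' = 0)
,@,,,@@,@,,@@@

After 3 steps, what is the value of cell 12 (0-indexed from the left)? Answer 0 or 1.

k=0  ,@,,,@@,@,,@@@
k=1  ,,,,,,@,,,,,,@
k=2  ,,,,,,,,,,,,,,
k=3  ,,,,,,,,,,,,,,

0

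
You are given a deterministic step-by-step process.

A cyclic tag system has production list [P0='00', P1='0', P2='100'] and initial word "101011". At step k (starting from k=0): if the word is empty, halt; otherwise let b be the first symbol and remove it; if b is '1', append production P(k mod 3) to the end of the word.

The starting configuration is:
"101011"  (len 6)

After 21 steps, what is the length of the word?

1

t=0: "101011"  (len 6)
t=1: "0101100"  (len 7)
t=2: "101100"  (len 6)
t=3: "01100100"  (len 8)
t=4: "1100100"  (len 7)
t=5: "1001000"  (len 7)
t=6: "001000100"  (len 9)
t=7: "01000100"  (len 8)
t=8: "1000100"  (len 7)
t=9: "000100100"  (len 9)
t=10: "00100100"  (len 8)
t=11: "0100100"  (len 7)
t=12: "100100"  (len 6)
t=13: "0010000"  (len 7)
t=14: "010000"  (len 6)
t=15: "10000"  (len 5)
t=16: "000000"  (len 6)
t=17: "00000"  (len 5)
t=18: "0000"  (len 4)
t=19: "000"  (len 3)
t=20: "00"  (len 2)
t=21: "0"  (len 1)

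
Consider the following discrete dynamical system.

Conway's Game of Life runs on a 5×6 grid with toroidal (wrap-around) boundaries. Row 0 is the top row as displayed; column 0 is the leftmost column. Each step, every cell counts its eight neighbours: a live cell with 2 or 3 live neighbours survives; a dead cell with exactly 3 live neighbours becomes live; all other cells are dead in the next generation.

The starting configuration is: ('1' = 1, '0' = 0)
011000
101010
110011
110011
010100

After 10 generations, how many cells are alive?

5

gen 0: 011000
101010
110011
110011
010100
gen 1: 100000
001010
001000
000100
000111
gen 2: 000000
010100
001000
001100
000111
gen 3: 001100
001000
010000
001000
001110
gen 4: 010010
011100
011000
011000
010010
gen 5: 110010
100100
100000
100100
110100
gen 6: 000110
100000
110001
101001
000110
gen 7: 000111
110010
000000
001100
001000
gen 8: 111111
100110
011100
001100
001000
gen 9: 100000
000000
010000
000000
100001
gen 10: 100001
000000
000000
100000
100001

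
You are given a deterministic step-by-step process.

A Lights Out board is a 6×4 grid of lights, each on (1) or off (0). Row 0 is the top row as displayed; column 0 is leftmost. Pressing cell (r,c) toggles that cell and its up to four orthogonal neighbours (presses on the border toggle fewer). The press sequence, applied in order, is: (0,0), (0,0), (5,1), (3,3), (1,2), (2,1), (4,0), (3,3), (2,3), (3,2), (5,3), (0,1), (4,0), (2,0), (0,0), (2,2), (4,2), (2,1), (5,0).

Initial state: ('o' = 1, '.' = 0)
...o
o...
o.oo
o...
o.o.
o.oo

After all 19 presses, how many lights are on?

8

t=0: ...o
o...
o.oo
o...
o.o.
o.oo
t=1: oo.o
....
o.oo
o...
o.o.
o.oo
t=2: ...o
o...
o.oo
o...
o.o.
o.oo
t=3: ...o
o...
o.oo
o...
ooo.
.o.o
t=4: ...o
o...
o.o.
o.oo
oooo
.o.o
t=5: ..oo
oooo
o...
o.oo
oooo
.o.o
t=6: ..oo
o.oo
.oo.
oooo
oooo
.o.o
t=7: ..oo
o.oo
.oo.
.ooo
..oo
oo.o
t=8: ..oo
o.oo
.ooo
.o..
..o.
oo.o
t=9: ..oo
o.o.
.o..
.o.o
..o.
oo.o
t=10: ..oo
o.o.
.oo.
..o.
....
oo.o
t=11: ..oo
o.o.
.oo.
..o.
...o
ooo.
t=12: oo.o
ooo.
.oo.
..o.
...o
ooo.
t=13: oo.o
ooo.
.oo.
o.o.
oo.o
.oo.
t=14: oo.o
.oo.
o.o.
..o.
oo.o
.oo.
t=15: ...o
ooo.
o.o.
..o.
oo.o
.oo.
t=16: ...o
oo..
oo.o
....
oo.o
.oo.
t=17: ...o
oo..
oo.o
..o.
o.o.
.o..
t=18: ...o
o...
..oo
.oo.
o.o.
.o..
t=19: ...o
o...
..oo
.oo.
..o.
o...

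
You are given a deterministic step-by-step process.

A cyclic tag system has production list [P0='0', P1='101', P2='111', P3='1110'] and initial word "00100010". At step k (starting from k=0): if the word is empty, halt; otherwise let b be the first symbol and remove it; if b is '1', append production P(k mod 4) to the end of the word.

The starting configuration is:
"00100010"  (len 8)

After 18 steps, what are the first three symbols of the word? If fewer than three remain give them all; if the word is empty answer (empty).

0) "00100010"  (len 8)
1) "0100010"  (len 7)
2) "100010"  (len 6)
3) "00010111"  (len 8)
4) "0010111"  (len 7)
5) "010111"  (len 6)
6) "10111"  (len 5)
7) "0111111"  (len 7)
8) "111111"  (len 6)
9) "111110"  (len 6)
10) "11110101"  (len 8)
11) "1110101111"  (len 10)
12) "1101011111110"  (len 13)
13) "1010111111100"  (len 13)
14) "010111111100101"  (len 15)
15) "10111111100101"  (len 14)
16) "01111111001011110"  (len 17)
17) "1111111001011110"  (len 16)
18) "111111001011110101"  (len 18)

111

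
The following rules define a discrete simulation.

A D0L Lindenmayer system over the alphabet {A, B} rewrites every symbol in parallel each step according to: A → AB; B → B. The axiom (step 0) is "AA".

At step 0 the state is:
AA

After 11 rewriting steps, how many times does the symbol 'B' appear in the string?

22

0) AA
1) ABAB
2) ABBABB
3) ABBBABBB
4) ABBBBABBBB
5) ABBBBBABBBBB
6) ABBBBBBABBBBBB
7) ABBBBBBBABBBBBBB
8) ABBBBBBBBABBBBBBBB
9) ABBBBBBBBBABBBBBBBBB
10) ABBBBBBBBBBABBBBBBBBBB
11) ABBBBBBBBBBBABBBBBBBBBBB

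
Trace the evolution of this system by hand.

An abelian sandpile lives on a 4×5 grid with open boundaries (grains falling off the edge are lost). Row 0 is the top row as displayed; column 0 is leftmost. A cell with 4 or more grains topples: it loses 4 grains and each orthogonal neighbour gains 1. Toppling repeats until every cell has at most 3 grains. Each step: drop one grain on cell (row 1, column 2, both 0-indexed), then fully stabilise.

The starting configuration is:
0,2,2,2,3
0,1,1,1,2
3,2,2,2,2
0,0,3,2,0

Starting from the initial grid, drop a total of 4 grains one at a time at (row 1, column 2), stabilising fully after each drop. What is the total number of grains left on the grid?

[0] 0,2,2,2,3
0,1,1,1,2
3,2,2,2,2
0,0,3,2,0
[1] 0,2,2,2,3
0,1,2,1,2
3,2,2,2,2
0,0,3,2,0
[2] 0,2,2,2,3
0,1,3,1,2
3,2,2,2,2
0,0,3,2,0
[3] 0,2,3,2,3
0,2,0,2,2
3,2,3,2,2
0,0,3,2,0
[4] 0,2,3,2,3
0,2,1,2,2
3,2,3,2,2
0,0,3,2,0

34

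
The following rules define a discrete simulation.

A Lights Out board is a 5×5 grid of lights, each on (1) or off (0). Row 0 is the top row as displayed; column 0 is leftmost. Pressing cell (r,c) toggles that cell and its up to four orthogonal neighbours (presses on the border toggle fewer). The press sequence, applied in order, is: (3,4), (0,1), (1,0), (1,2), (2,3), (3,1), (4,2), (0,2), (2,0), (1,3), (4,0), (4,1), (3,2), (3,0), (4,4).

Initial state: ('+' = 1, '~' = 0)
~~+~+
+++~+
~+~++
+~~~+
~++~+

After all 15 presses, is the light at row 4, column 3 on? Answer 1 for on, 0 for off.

0

0) ~~+~+
+++~+
~+~++
+~~~+
~++~+
1) ~~+~+
+++~+
~+~+~
+~~+~
~++~~
2) ++~~+
+~+~+
~+~+~
+~~+~
~++~~
3) ~+~~+
~++~+
++~+~
+~~+~
~++~~
4) ~++~+
~~~++
++++~
+~~+~
~++~~
5) ~++~+
~~~~+
++~~+
+~~~~
~++~~
6) ~++~+
~~~~+
+~~~+
~++~~
~~+~~
7) ~++~+
~~~~+
+~~~+
~+~~~
~+~+~
8) ~~~++
~~+~+
+~~~+
~+~~~
~+~+~
9) ~~~++
+~+~+
~+~~+
++~~~
~+~+~
10) ~~~~+
+~~+~
~+~++
++~~~
~+~+~
11) ~~~~+
+~~+~
~+~++
~+~~~
+~~+~
12) ~~~~+
+~~+~
~+~++
~~~~~
~+++~
13) ~~~~+
+~~+~
~++++
~+++~
~+~+~
14) ~~~~+
+~~+~
+++++
+~++~
++~+~
15) ~~~~+
+~~+~
+++++
+~+++
++~~+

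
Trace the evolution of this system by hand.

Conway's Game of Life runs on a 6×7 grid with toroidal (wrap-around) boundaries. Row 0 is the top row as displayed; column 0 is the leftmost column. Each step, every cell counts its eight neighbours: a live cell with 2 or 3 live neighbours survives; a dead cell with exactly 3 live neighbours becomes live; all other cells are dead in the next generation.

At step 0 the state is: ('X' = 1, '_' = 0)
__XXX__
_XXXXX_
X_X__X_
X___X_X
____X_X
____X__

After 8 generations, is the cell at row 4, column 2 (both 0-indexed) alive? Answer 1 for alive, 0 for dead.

[0] __XXX__
_XXXXX_
X_X__X_
X___X_X
____X_X
____X__
[1] _X_____
_____XX
X_X____
XX_XX__
X__XX_X
____X__
[2] _____X_
XX____X
X_XXXX_
____XX_
XXX___X
X__XXX_
[3] _X___X_
XXXX___
X_XX___
_______
XXX____
X_XXXX_
[4] _____X_
X__XX_X
X__X___
X__X___
X_X_X_X
X__XXX_
[5] X______
X__XXXX
XXXX___
X_XXX__
X_X____
XX_X___
[6] __XX_X_
___XXX_
_______
X___X_X
X___X_X
X_X___X
[7] _XX__X_
__XX_X_
___X__X
X_____X
___X___
X_X_X__
[8] _____XX
_X_X_XX
X_XXXXX
X_____X
XX_X__X
__X_X__

0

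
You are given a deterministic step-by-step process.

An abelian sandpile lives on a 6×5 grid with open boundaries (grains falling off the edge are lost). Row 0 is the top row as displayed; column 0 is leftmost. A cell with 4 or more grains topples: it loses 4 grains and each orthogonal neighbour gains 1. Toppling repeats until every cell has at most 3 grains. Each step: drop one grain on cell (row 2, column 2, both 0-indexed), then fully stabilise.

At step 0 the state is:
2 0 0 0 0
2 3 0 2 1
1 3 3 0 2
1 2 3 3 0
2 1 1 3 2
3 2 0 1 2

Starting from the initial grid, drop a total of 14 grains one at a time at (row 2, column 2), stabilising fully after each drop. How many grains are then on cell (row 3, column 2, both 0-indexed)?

3

step 0: 2 0 0 0 0
2 3 0 2 1
1 3 3 0 2
1 2 3 3 0
2 1 1 3 2
3 2 0 1 2
step 1: 2 1 0 0 0
3 0 2 2 1
2 2 2 2 2
2 0 2 1 1
2 2 3 0 3
3 2 0 2 2
step 2: 2 1 0 0 0
3 0 2 2 1
2 2 3 2 2
2 0 2 1 1
2 2 3 0 3
3 2 0 2 2
step 3: 2 1 0 0 0
3 0 3 2 1
2 3 0 3 2
2 0 3 1 1
2 2 3 0 3
3 2 0 2 2
step 4: 2 1 0 0 0
3 0 3 2 1
2 3 1 3 2
2 0 3 1 1
2 2 3 0 3
3 2 0 2 2
step 5: 2 1 0 0 0
3 0 3 2 1
2 3 2 3 2
2 0 3 1 1
2 2 3 0 3
3 2 0 2 2
step 6: 2 1 0 0 0
3 0 3 2 1
2 3 3 3 2
2 0 3 1 1
2 2 3 0 3
3 2 0 2 2
step 7: 2 1 1 1 0
3 2 2 0 2
3 1 0 2 3
2 2 2 3 1
2 3 0 1 3
3 2 1 2 2
step 8: 2 1 1 1 0
3 2 2 0 2
3 1 1 2 3
2 2 2 3 1
2 3 0 1 3
3 2 1 2 2
step 9: 2 1 1 1 0
3 2 2 0 2
3 1 2 2 3
2 2 2 3 1
2 3 0 1 3
3 2 1 2 2
step 10: 2 1 1 1 0
3 2 2 0 2
3 1 3 2 3
2 2 2 3 1
2 3 0 1 3
3 2 1 2 2
step 11: 2 1 1 1 0
3 2 3 0 2
3 2 0 3 3
2 2 3 3 1
2 3 0 1 3
3 2 1 2 2
step 12: 2 1 1 1 0
3 2 3 0 2
3 2 1 3 3
2 2 3 3 1
2 3 0 1 3
3 2 1 2 2
step 13: 2 1 1 1 0
3 2 3 0 2
3 2 2 3 3
2 2 3 3 1
2 3 0 1 3
3 2 1 2 2
step 14: 2 1 1 1 0
3 2 3 0 2
3 2 3 3 3
2 2 3 3 1
2 3 0 1 3
3 2 1 2 2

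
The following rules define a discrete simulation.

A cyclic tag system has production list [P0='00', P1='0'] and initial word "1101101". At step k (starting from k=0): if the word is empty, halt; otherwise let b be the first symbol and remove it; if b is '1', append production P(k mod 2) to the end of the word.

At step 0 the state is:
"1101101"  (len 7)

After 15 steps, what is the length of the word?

[0] "1101101"  (len 7)
[1] "10110100"  (len 8)
[2] "01101000"  (len 8)
[3] "1101000"  (len 7)
[4] "1010000"  (len 7)
[5] "01000000"  (len 8)
[6] "1000000"  (len 7)
[7] "00000000"  (len 8)
[8] "0000000"  (len 7)
[9] "000000"  (len 6)
[10] "00000"  (len 5)
[11] "0000"  (len 4)
[12] "000"  (len 3)
[13] "00"  (len 2)
[14] "0"  (len 1)
[15] (halted — word empty)

0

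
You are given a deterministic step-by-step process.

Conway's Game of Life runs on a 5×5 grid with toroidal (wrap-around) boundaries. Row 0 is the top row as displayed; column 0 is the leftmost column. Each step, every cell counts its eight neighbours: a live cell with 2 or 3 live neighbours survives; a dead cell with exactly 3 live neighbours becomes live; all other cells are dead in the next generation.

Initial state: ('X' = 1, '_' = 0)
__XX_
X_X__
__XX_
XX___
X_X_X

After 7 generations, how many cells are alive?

1

gen 0: __XX_
X_X__
__XX_
XX___
X_X_X
gen 1: X_X__
____X
X_XXX
X____
X_X_X
gen 2: X____
__X__
XX_X_
__X__
X__XX
gen 3: XX_X_
X_X_X
_X_X_
__X__
XX_XX
gen 4: _____
_____
XX_XX
_____
___X_
gen 5: _____
X___X
X___X
X_XX_
_____
gen 6: _____
X___X
_____
XX_X_
_____
gen 7: _____
_____
_X___
_____
_____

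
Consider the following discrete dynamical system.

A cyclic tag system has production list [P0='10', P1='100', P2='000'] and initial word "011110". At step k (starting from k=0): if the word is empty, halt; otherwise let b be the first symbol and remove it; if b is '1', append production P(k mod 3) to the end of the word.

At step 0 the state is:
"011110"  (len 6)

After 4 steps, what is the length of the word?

10

step 0: "011110"  (len 6)
step 1: "11110"  (len 5)
step 2: "1110100"  (len 7)
step 3: "110100000"  (len 9)
step 4: "1010000010"  (len 10)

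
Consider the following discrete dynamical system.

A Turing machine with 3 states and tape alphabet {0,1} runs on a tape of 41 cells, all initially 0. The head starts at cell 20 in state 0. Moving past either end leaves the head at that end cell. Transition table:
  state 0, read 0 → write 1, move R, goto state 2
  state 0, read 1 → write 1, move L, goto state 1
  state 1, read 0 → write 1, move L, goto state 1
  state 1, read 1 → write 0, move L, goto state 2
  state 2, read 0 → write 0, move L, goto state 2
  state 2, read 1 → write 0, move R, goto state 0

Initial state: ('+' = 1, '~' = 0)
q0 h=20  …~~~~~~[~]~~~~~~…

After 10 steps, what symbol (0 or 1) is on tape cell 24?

k=0  q0 h=20  …~~~~~~[~]~~~~~~…
k=1  q2 h=21  …~~~~~+[~]~~~~~~…
k=2  q2 h=20  …~~~~~~[+]~~~~~~…
k=3  q0 h=21  …~~~~~~[~]~~~~~~…
k=4  q2 h=22  …~~~~~+[~]~~~~~~…
k=5  q2 h=21  …~~~~~~[+]~~~~~~…
k=6  q0 h=22  …~~~~~~[~]~~~~~~…
k=7  q2 h=23  …~~~~~+[~]~~~~~~…
k=8  q2 h=22  …~~~~~~[+]~~~~~~…
k=9  q0 h=23  …~~~~~~[~]~~~~~~…
k=10  q2 h=24  …~~~~~+[~]~~~~~~…

0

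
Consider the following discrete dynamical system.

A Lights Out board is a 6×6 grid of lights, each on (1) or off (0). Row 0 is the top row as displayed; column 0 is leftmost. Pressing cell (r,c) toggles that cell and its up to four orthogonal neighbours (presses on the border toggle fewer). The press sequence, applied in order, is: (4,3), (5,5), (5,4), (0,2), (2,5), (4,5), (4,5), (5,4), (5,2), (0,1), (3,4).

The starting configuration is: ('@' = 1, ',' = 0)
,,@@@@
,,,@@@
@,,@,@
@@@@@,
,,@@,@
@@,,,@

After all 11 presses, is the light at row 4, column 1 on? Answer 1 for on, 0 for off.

0

k=0  ,,@@@@
,,,@@@
@,,@,@
@@@@@,
,,@@,@
@@,,,@
k=1  ,,@@@@
,,,@@@
@,,@,@
@@@,@,
,,,,@@
@@,@,@
k=2  ,,@@@@
,,,@@@
@,,@,@
@@@,@,
,,,,@,
@@,@@,
k=3  ,,@@@@
,,,@@@
@,,@,@
@@@,@,
,,,,,,
@@,,,@
k=4  ,@,,@@
,,@@@@
@,,@,@
@@@,@,
,,,,,,
@@,,,@
k=5  ,@,,@@
,,@@@,
@,,@@,
@@@,@@
,,,,,,
@@,,,@
k=6  ,@,,@@
,,@@@,
@,,@@,
@@@,@,
,,,,@@
@@,,,,
k=7  ,@,,@@
,,@@@,
@,,@@,
@@@,@@
,,,,,,
@@,,,@
k=8  ,@,,@@
,,@@@,
@,,@@,
@@@,@@
,,,,@,
@@,@@,
k=9  ,@,,@@
,,@@@,
@,,@@,
@@@,@@
,,@,@,
@,@,@,
k=10  @,@,@@
,@@@@,
@,,@@,
@@@,@@
,,@,@,
@,@,@,
k=11  @,@,@@
,@@@@,
@,,@,,
@@@@,,
,,@,,,
@,@,@,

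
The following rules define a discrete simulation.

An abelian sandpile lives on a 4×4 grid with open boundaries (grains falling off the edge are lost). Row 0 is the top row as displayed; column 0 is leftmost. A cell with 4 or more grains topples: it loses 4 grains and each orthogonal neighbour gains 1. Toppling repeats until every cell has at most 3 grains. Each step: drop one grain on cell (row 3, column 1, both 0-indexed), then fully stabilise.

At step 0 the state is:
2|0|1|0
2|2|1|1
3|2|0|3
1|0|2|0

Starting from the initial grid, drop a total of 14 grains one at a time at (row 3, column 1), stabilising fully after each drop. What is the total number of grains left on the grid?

0) 2|0|1|0
2|2|1|1
3|2|0|3
1|0|2|0
1) 2|0|1|0
2|2|1|1
3|2|0|3
1|1|2|0
2) 2|0|1|0
2|2|1|1
3|2|0|3
1|2|2|0
3) 2|0|1|0
2|2|1|1
3|2|0|3
1|3|2|0
4) 2|0|1|0
2|2|1|1
3|3|0|3
2|0|3|0
5) 2|0|1|0
2|2|1|1
3|3|0|3
2|1|3|0
6) 2|0|1|0
2|2|1|1
3|3|0|3
2|2|3|0
7) 2|0|1|0
2|2|1|1
3|3|0|3
2|3|3|0
8) 2|0|1|0
3|3|1|1
1|1|2|3
0|3|0|1
9) 2|0|1|0
3|3|1|1
1|2|2|3
1|0|1|1
10) 2|0|1|0
3|3|1|1
1|2|2|3
1|1|1|1
11) 2|0|1|0
3|3|1|1
1|2|2|3
1|2|1|1
12) 2|0|1|0
3|3|1|1
1|2|2|3
1|3|1|1
13) 2|0|1|0
3|3|1|1
1|3|2|3
2|0|2|1
14) 2|0|1|0
3|3|1|1
1|3|2|3
2|1|2|1

26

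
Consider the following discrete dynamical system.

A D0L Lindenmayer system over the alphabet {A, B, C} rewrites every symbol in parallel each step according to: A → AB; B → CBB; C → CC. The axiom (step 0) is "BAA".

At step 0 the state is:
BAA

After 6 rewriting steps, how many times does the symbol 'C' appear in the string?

450

step 0: BAA
step 1: CBBABAB
step 2: CCCBBCBBABCBBABCBB
step 3: CCCCCCCBBCBBCCCBBCBBABCBBCCCBBCBBABCBBCCCBBCBB
step 4: CCCCCCCCCCCCCCCBBCBBCCCBBCBBCCCCCCCBBCBBCCCBBCBBABCBBCCCBBCBBCCCCCCCBBCBBCCCBBCBBABCBBCCCBBCBBCCCCCCCBBCBBCCCBBCBB
step 5: CCCCCCCCCCCCCCCCCCCCCCCCCCCCCCCBBCBBCCCBBCBBCCCCCCCBBCBBCC…BBCCCBBCBBCCCCCCCCCCCCCCCBBCBBCCCBBCBBCCCCCCCBBCBBCCCBBCBB  (len 274)
step 6: CCCCCCCCCCCCCCCCCCCCCCCCCCCCCCCCCCCCCCCCCCCCCCCCCCCCCCCCCC…BBCCCBBCBBCCCCCCCCCCCCCCCBBCBBCCCBBCBBCCCCCCCBBCBBCCCBBCBB  (len 642)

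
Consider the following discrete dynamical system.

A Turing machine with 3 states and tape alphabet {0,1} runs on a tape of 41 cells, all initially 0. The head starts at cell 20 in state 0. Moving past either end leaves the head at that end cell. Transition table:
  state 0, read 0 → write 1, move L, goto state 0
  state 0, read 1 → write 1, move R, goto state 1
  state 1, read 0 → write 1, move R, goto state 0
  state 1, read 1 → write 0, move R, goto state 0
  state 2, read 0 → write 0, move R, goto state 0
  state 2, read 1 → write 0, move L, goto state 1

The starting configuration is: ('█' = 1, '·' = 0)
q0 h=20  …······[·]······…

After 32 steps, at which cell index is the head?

11

step 0: q0 h=20  …······[·]······…
step 1: q0 h=19  …······[·]█·····…
step 2: q0 h=18  …······[·]██····…
step 3: q0 h=17  …······[·]███···…
step 4: q0 h=16  …······[·]████··…
step 5: q0 h=15  …······[·]█████·…
step 6: q0 h=14  …······[·]██████…
step 7: q0 h=13  …······[·]██████…
step 8: q0 h=12  …······[·]██████…
step 9: q0 h=11  …······[·]██████…
step 10: q0 h=10  …······[·]██████…
step 11: q0 h= 9  …······[·]██████…
step 12: q0 h= 8  …······[·]██████…
step 13: q0 h= 7  …······[·]██████…
step 14: q0 h= 6  |······[·]██████…
step 15: q0 h= 5  |·····[·]██████…
step 16: q0 h= 4  |····[·]██████…
step 17: q0 h= 3  |···[·]██████…
step 18: q0 h= 2  |··[·]██████…
step 19: q0 h= 1  |·[·]██████…
step 20: q0 h= 0  |[·]██████…
step 21: q0 h= 0  |[█]██████…
step 22: q1 h= 1  |█[█]██████…
step 23: q0 h= 2  |█·[█]██████…
step 24: q1 h= 3  |█·█[█]██████…
step 25: q0 h= 4  |█·█·[█]██████…
step 26: q1 h= 5  |█·█·█[█]██████…
step 27: q0 h= 6  |█·█·█·[█]██████…
step 28: q1 h= 7  …·█·█·█[█]██████…
step 29: q0 h= 8  …█·█·█·[█]██████…
step 30: q1 h= 9  …·█·█·█[█]██████…
step 31: q0 h=10  …█·█·█·[█]██████…
step 32: q1 h=11  …·█·█·█[█]██████…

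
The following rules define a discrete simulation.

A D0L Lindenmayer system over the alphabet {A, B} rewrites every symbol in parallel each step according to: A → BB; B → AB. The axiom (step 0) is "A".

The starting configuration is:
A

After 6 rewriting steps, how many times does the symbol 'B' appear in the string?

0) A
1) BB
2) ABAB
3) BBABBBAB
4) ABABBBABABABBBAB
5) BBABBBABABABBBABBBABBBABABABBBAB
6) ABABBBABABABBBABBBABBBABABABBBABABABBBABABABBBABBBABBBABABABBBAB

42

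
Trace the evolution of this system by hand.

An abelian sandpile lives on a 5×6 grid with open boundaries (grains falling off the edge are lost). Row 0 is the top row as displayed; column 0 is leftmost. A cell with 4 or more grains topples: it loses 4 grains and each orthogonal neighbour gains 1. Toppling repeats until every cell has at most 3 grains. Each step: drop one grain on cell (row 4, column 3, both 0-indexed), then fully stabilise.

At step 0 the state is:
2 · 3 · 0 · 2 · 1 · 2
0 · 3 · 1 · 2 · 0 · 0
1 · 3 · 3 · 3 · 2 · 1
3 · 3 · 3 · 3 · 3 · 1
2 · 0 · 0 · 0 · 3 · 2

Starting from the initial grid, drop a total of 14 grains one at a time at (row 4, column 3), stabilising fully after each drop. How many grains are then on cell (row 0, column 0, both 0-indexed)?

k=0  2 · 3 · 0 · 2 · 1 · 2
0 · 3 · 1 · 2 · 0 · 0
1 · 3 · 3 · 3 · 2 · 1
3 · 3 · 3 · 3 · 3 · 1
2 · 0 · 0 · 0 · 3 · 2
k=1  2 · 3 · 0 · 2 · 1 · 2
0 · 3 · 1 · 2 · 0 · 0
1 · 3 · 3 · 3 · 2 · 1
3 · 3 · 3 · 3 · 3 · 1
2 · 0 · 0 · 1 · 3 · 2
k=2  2 · 3 · 0 · 2 · 1 · 2
0 · 3 · 1 · 2 · 0 · 0
1 · 3 · 3 · 3 · 2 · 1
3 · 3 · 3 · 3 · 3 · 1
2 · 0 · 0 · 2 · 3 · 2
k=3  2 · 3 · 0 · 2 · 1 · 2
0 · 3 · 1 · 2 · 0 · 0
1 · 3 · 3 · 3 · 2 · 1
3 · 3 · 3 · 3 · 3 · 1
2 · 0 · 0 · 3 · 3 · 2
k=4  3 · 0 · 1 · 2 · 1 · 2
1 · 1 · 3 · 3 · 1 · 0
3 · 2 · 2 · 2 · 0 · 2
0 · 2 · 2 · 3 · 2 · 2
3 · 1 · 2 · 2 · 1 · 3
k=5  3 · 0 · 1 · 2 · 1 · 2
1 · 1 · 3 · 3 · 1 · 0
3 · 2 · 2 · 2 · 0 · 2
0 · 2 · 2 · 3 · 2 · 2
3 · 1 · 2 · 3 · 1 · 3
k=6  3 · 0 · 1 · 2 · 1 · 2
1 · 1 · 3 · 3 · 1 · 0
3 · 2 · 2 · 3 · 0 · 2
0 · 2 · 3 · 0 · 3 · 2
3 · 1 · 3 · 1 · 2 · 3
k=7  3 · 0 · 1 · 2 · 1 · 2
1 · 1 · 3 · 3 · 1 · 0
3 · 2 · 2 · 3 · 0 · 2
0 · 2 · 3 · 0 · 3 · 2
3 · 1 · 3 · 2 · 2 · 3
k=8  3 · 0 · 1 · 2 · 1 · 2
1 · 1 · 3 · 3 · 1 · 0
3 · 2 · 2 · 3 · 0 · 2
0 · 2 · 3 · 0 · 3 · 2
3 · 1 · 3 · 3 · 2 · 3
k=9  3 · 0 · 1 · 2 · 1 · 2
1 · 1 · 3 · 3 · 1 · 0
3 · 2 · 3 · 3 · 0 · 2
0 · 3 · 0 · 2 · 3 · 2
3 · 2 · 1 · 1 · 3 · 3
k=10  3 · 0 · 1 · 2 · 1 · 2
1 · 1 · 3 · 3 · 1 · 0
3 · 2 · 3 · 3 · 0 · 2
0 · 3 · 0 · 2 · 3 · 2
3 · 2 · 1 · 2 · 3 · 3
k=11  3 · 0 · 1 · 2 · 1 · 2
1 · 1 · 3 · 3 · 1 · 0
3 · 2 · 3 · 3 · 0 · 2
0 · 3 · 0 · 2 · 3 · 2
3 · 2 · 1 · 3 · 3 · 3
k=12  3 · 0 · 2 · 3 · 1 · 2
1 · 2 · 1 · 1 · 2 · 0
3 · 3 · 1 · 2 · 2 · 3
0 · 3 · 2 · 1 · 2 · 0
3 · 2 · 2 · 2 · 2 · 1
k=13  3 · 0 · 2 · 3 · 1 · 2
1 · 2 · 1 · 1 · 2 · 0
3 · 3 · 1 · 2 · 2 · 3
0 · 3 · 2 · 1 · 2 · 0
3 · 2 · 2 · 3 · 2 · 1
k=14  3 · 0 · 2 · 3 · 1 · 2
1 · 2 · 1 · 1 · 2 · 0
3 · 3 · 1 · 2 · 2 · 3
0 · 3 · 2 · 2 · 2 · 0
3 · 2 · 3 · 0 · 3 · 1

3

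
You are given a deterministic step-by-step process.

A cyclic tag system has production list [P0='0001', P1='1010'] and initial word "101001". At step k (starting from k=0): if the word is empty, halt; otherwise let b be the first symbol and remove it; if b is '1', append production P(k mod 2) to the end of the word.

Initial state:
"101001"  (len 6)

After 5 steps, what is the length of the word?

step 0: "101001"  (len 6)
step 1: "010010001"  (len 9)
step 2: "10010001"  (len 8)
step 3: "00100010001"  (len 11)
step 4: "0100010001"  (len 10)
step 5: "100010001"  (len 9)

9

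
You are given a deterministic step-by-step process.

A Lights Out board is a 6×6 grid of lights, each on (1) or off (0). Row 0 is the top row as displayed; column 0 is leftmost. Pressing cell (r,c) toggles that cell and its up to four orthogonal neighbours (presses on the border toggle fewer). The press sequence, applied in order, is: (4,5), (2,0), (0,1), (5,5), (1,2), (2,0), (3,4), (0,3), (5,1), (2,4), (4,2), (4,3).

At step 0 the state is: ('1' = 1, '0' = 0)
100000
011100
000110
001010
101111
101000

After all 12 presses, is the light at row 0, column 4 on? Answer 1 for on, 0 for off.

gen 0: 100000
011100
000110
001010
101111
101000
gen 1: 100000
011100
000110
001011
101100
101001
gen 2: 100000
111100
110110
101011
101100
101001
gen 3: 011000
101100
110110
101011
101100
101001
gen 4: 011000
101100
110110
101011
101101
101010
gen 5: 010000
110000
111110
101011
101101
101010
gen 6: 010000
010000
001110
001011
101101
101010
gen 7: 010000
010000
001100
001100
101111
101010
gen 8: 011110
010100
001100
001100
101111
101010
gen 9: 011110
010100
001100
001100
111111
010010
gen 10: 011110
010110
001011
001110
111111
010010
gen 11: 011110
010110
001011
000110
100011
011010
gen 12: 011110
010110
001011
000010
101101
011110

1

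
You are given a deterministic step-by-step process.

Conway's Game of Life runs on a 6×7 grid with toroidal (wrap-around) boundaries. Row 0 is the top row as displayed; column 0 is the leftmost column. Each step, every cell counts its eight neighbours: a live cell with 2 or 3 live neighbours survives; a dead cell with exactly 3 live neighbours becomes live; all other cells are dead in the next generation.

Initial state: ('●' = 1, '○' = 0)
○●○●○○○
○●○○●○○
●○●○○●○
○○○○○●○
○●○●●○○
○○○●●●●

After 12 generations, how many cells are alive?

[0] ○●○●○○○
○●○○●○○
●○●○○●○
○○○○○●○
○●○●●○○
○○○●●●●
[1] ●○○●○○○
●●○●●○○
○●○○●●●
○●●●○●●
○○●●○○●
●○○○○●○
[2] ●○●●○○○
○●○●○○○
○○○○○○○
○●○○○○○
○○○●○○○
●●●●●○○
[3] ●○○○○○○
○●○●○○○
○○●○○○○
○○○○○○○
●○○●●○○
●○○○●○○
[4] ●●○○○○○
○●●○○○○
○○●○○○○
○○○●○○○
○○○●●○○
●●○●●○●
[5] ○○○●○○●
●○●○○○○
○●●●○○○
○○●●●○○
●○○○○●○
○●○●●●●
[6] ○●○●○○●
●○○○○○○
○○○○●○○
○○○○●○○
●●○○○○○
○○●●○○○
[7] ●●○●○○○
●○○○○○○
○○○○○○○
○○○○○○○
○●●●○○○
○○○●○○○
[8] ●●●○○○○
●●○○○○○
○○○○○○○
○○●○○○○
○○●●○○○
●○○●●○○
[9] ○○●●○○●
●○●○○○○
○●○○○○○
○○●●○○○
○●●○●○○
●○○○●○○
[10] ●○●●○○●
●○●●○○○
○●○●○○○
○○○●○○○
○●●○●○○
●○○○●●○
[11] ●○●○○●○
●○○○●○●
○●○●●○○
○●○●●○○
○●●○●●○
●○○○●●○
[12] ●○○●○○○
●○●○●○●
○●○○○○○
●●○○○○○
●●●○○○●
●○●○○○○

15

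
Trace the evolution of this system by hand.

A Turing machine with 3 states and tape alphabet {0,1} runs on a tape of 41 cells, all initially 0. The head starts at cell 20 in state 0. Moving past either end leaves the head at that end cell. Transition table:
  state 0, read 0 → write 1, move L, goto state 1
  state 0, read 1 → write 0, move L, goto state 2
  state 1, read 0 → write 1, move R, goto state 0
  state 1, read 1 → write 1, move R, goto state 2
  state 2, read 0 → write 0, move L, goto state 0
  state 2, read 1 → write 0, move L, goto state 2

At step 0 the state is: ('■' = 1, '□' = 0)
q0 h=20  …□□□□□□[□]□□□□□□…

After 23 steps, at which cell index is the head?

k=0  q0 h=20  …□□□□□□[□]□□□□□□…
k=1  q1 h=19  …□□□□□□[□]■□□□□□…
k=2  q0 h=20  …□□□□□■[■]□□□□□□…
k=3  q2 h=19  …□□□□□□[■]□□□□□□…
k=4  q2 h=18  …□□□□□□[□]□□□□□□…
k=5  q0 h=17  …□□□□□□[□]□□□□□□…
k=6  q1 h=16  …□□□□□□[□]■□□□□□…
k=7  q0 h=17  …□□□□□■[■]□□□□□□…
k=8  q2 h=16  …□□□□□□[■]□□□□□□…
k=9  q2 h=15  …□□□□□□[□]□□□□□□…
k=10  q0 h=14  …□□□□□□[□]□□□□□□…
k=11  q1 h=13  …□□□□□□[□]■□□□□□…
k=12  q0 h=14  …□□□□□■[■]□□□□□□…
k=13  q2 h=13  …□□□□□□[■]□□□□□□…
k=14  q2 h=12  …□□□□□□[□]□□□□□□…
k=15  q0 h=11  …□□□□□□[□]□□□□□□…
k=16  q1 h=10  …□□□□□□[□]■□□□□□…
k=17  q0 h=11  …□□□□□■[■]□□□□□□…
k=18  q2 h=10  …□□□□□□[■]□□□□□□…
k=19  q2 h= 9  …□□□□□□[□]□□□□□□…
k=20  q0 h= 8  …□□□□□□[□]□□□□□□…
k=21  q1 h= 7  …□□□□□□[□]■□□□□□…
k=22  q0 h= 8  …□□□□□■[■]□□□□□□…
k=23  q2 h= 7  …□□□□□□[■]□□□□□□…

7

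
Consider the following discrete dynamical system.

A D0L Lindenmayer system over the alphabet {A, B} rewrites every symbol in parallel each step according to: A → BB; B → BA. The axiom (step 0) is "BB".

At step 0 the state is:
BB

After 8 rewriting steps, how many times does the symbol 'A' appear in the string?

170

[0] BB
[1] BABA
[2] BABBBABB
[3] BABBBABABABBBABA
[4] BABBBABABABBBABBBABBBABABABBBABB
[5] BABBBABABABBBABBBABBBABABABBBABABABBBABABABBBABBBABBBABABABBBABA
[6] BABBBABABABBBABBBABBBABABABBBABABABBBABABABBBABBBABBBABABA…BABABBBABBBABBBABABABBBABABABBBABABABBBABBBABBBABABABBBABB  (len 128)
[7] BABBBABABABBBABBBABBBABABABBBABABABBBABABABBBABBBABBBABABA…BABABBBABBBABBBABABABBBABABABBBABABABBBABBBABBBABABABBBABA  (len 256)
[8] BABBBABABABBBABBBABBBABABABBBABABABBBABABABBBABBBABBBABABA…BABABBBABBBABBBABABABBBABABABBBABABABBBABBBABBBABABABBBABB  (len 512)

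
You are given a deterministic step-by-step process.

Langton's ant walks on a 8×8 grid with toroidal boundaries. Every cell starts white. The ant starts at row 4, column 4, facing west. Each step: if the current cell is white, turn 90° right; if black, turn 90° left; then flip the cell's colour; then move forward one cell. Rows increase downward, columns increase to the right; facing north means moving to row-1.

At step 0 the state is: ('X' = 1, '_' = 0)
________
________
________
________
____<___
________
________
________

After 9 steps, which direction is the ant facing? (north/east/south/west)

[0] ________
________
________
________
____<___
________
________
________
[1] ________
________
________
____^___
____X___
________
________
________
[2] ________
________
________
____X>__
____X___
________
________
________
[3] ________
________
________
____XX__
____Xv__
________
________
________
[4] ________
________
________
____XX__
____<X__
________
________
________
[5] ________
________
________
____XX__
_____X__
____v___
________
________
[6] ________
________
________
____XX__
_____X__
___<X___
________
________
[7] ________
________
________
____XX__
___^_X__
___XX___
________
________
[8] ________
________
________
____XX__
___X>X__
___XX___
________
________
[9] ________
________
________
____XX__
___XXX__
___Xv___
________
________

south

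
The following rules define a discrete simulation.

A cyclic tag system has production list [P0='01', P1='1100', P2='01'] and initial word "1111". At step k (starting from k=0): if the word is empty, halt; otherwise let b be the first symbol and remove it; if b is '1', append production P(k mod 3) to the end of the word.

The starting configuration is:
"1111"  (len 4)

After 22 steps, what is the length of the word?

step 0: "1111"  (len 4)
step 1: "11101"  (len 5)
step 2: "11011100"  (len 8)
step 3: "101110001"  (len 9)
step 4: "0111000101"  (len 10)
step 5: "111000101"  (len 9)
step 6: "1100010101"  (len 10)
step 7: "10001010101"  (len 11)
step 8: "00010101011100"  (len 14)
step 9: "0010101011100"  (len 13)
step 10: "010101011100"  (len 12)
step 11: "10101011100"  (len 11)
step 12: "010101110001"  (len 12)
step 13: "10101110001"  (len 11)
step 14: "01011100011100"  (len 14)
step 15: "1011100011100"  (len 13)
step 16: "01110001110001"  (len 14)
step 17: "1110001110001"  (len 13)
step 18: "11000111000101"  (len 14)
step 19: "100011100010101"  (len 15)
step 20: "000111000101011100"  (len 18)
step 21: "00111000101011100"  (len 17)
step 22: "0111000101011100"  (len 16)

16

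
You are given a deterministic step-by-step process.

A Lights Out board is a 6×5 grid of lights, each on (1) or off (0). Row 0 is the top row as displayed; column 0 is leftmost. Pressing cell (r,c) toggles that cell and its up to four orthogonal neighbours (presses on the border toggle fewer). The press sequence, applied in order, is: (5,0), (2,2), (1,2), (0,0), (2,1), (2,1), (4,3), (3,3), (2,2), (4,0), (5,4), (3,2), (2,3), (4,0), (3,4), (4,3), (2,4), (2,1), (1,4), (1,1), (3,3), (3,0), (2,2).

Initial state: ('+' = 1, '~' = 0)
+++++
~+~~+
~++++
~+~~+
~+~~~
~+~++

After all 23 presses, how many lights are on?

12

gen 0: +++++
~+~~+
~++++
~+~~+
~+~~~
~+~++
gen 1: +++++
~+~~+
~++++
~+~~+
++~~~
+~~++
gen 2: +++++
~++~+
~~~~+
~++~+
++~~~
+~~++
gen 3: ++~++
~~~++
~~+~+
~++~+
++~~~
+~~++
gen 4: ~~~++
+~~++
~~+~+
~++~+
++~~~
+~~++
gen 5: ~~~++
++~++
++~~+
~~+~+
++~~~
+~~++
gen 6: ~~~++
+~~++
~~+~+
~++~+
++~~~
+~~++
gen 7: ~~~++
+~~++
~~+~+
~++++
+++++
+~~~+
gen 8: ~~~++
+~~++
~~+++
~+~~~
+++~+
+~~~+
gen 9: ~~~++
+~+++
~+~~+
~++~~
+++~+
+~~~+
gen 10: ~~~++
+~+++
~+~~+
+++~~
~~+~+
~~~~+
gen 11: ~~~++
+~+++
~+~~+
+++~~
~~+~~
~~~+~
gen 12: ~~~++
+~+++
~++~+
+~~+~
~~~~~
~~~+~
gen 13: ~~~++
+~+~+
~+~+~
+~~~~
~~~~~
~~~+~
gen 14: ~~~++
+~+~+
~+~+~
~~~~~
++~~~
+~~+~
gen 15: ~~~++
+~+~+
~+~++
~~~++
++~~+
+~~+~
gen 16: ~~~++
+~+~+
~+~++
~~~~+
++++~
+~~~~
gen 17: ~~~++
+~+~~
~+~~~
~~~~~
++++~
+~~~~
gen 18: ~~~++
+++~~
+~+~~
~+~~~
++++~
+~~~~
gen 19: ~~~+~
+++++
+~+~+
~+~~~
++++~
+~~~~
gen 20: ~+~+~
~~~++
+++~+
~+~~~
++++~
+~~~~
gen 21: ~+~+~
~~~++
+++++
~++++
+++~~
+~~~~
gen 22: ~+~+~
~~~++
~++++
+~+++
~++~~
+~~~~
gen 23: ~+~+~
~~+++
~~~~+
+~~++
~++~~
+~~~~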